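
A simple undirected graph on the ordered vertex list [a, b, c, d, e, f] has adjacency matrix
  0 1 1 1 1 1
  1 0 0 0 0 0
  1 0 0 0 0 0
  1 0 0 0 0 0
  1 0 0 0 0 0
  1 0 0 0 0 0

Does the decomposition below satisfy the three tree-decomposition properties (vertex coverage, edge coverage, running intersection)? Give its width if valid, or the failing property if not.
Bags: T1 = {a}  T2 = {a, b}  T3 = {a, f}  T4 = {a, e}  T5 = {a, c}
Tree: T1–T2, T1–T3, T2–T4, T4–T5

No — vertex d appears in no bag.

A tree decomposition must satisfy three properties: every vertex lies in some bag; for every edge, both endpoints lie together in some bag; and for every vertex, the bags containing it form a connected subtree. Here vertex d appears in no bag, so the decomposition is invalid.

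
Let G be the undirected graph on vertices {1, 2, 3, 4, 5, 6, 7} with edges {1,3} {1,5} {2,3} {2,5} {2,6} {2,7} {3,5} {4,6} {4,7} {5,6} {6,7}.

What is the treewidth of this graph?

A width-2 tree decomposition is:
Bags: B1 = {2, 3, 5}  B2 = {2, 5, 6}  B3 = {1, 3, 5}  B4 = {2, 6, 7}  B5 = {4, 6, 7}
Tree: B1–B2, B1–B3, B2–B4, B4–B5
Each bag holds 3 vertices, so the decomposition has width 2, which upper-bounds the treewidth. For the lower bound, the 3 vertices {1, 3, 5} are pairwise adjacent, and any tree decomposition puts a clique entirely inside one bag — forcing width ≥ 2. The upper and lower bounds meet at 2, so that is the treewidth.

2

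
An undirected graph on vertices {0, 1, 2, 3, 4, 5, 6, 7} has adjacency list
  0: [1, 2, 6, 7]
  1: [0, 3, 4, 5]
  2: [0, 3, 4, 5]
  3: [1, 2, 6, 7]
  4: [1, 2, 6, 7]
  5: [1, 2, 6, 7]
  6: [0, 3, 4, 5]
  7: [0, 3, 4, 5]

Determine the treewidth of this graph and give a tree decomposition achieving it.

Every bag has size at most 5, so the width is 5 − 1 = 4 and tw(G) ≤ 4. For the lower bound: the 5 vertex sets {0,2}, {5,6}, {4,7}, {3}, {1} are disjoint, each induces a connected subgraph, and every pair is joined by at least one edge of G. Contracting each set to a single vertex therefore yields K_{5} as a minor, and since treewidth is minor-monotone, tw(G) ≥ tw(K_{5}) = 4. Therefore the treewidth is 4.

Treewidth 4.
One optimal decomposition is:
Bags: B1 = {0, 2, 3, 4, 5}  B2 = {0, 3, 4, 5, 6}  B3 = {0, 3, 4, 5, 7}  B4 = {0, 1, 3, 4, 5}
Tree: B1–B2, B2–B3, B3–B4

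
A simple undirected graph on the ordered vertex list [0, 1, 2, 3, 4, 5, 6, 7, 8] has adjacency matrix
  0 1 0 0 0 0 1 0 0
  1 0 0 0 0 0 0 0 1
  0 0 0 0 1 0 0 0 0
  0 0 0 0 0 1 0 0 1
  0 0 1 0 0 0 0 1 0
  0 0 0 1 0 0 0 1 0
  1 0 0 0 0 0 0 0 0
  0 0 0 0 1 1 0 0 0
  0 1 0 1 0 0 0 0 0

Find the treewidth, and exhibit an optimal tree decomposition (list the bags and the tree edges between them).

Treewidth 1.
One optimal decomposition is:
Bags: B1 = {0, 6}  B2 = {0, 1}  B3 = {1, 8}  B4 = {3, 8}  B5 = {3, 5}  B6 = {5, 7}  B7 = {4, 7}  B8 = {2, 4}
Tree: B1–B2, B2–B3, B3–B4, B4–B5, B5–B6, B6–B7, B7–B8

Every bag has size at most 2, so the width is 2 − 1 = 1 and tw(G) ≤ 1. Since G has at least one edge (e.g. 6–0), it is not an edgeless graph, so tw(G) ≥ 1. Combining the bounds, tw(G) = 1.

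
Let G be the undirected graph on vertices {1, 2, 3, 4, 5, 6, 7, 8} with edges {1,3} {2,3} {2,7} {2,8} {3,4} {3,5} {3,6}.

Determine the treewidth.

1

A width-1 tree decomposition is:
Bags: B1 = {2, 3}  B2 = {2, 7}  B3 = {3, 4}  B4 = {2, 8}  B5 = {3, 6}  B6 = {1, 3}  B7 = {3, 5}
Tree: B1–B2, B1–B3, B2–B4, B1–B5, B3–B6, B1–B7
Every bag has size at most 2, so the width is 2 − 1 = 1 and tw(G) ≤ 1. Any graph with an edge has treewidth ≥ 1, and G has the edge 2–3. Combining the bounds, tw(G) = 1.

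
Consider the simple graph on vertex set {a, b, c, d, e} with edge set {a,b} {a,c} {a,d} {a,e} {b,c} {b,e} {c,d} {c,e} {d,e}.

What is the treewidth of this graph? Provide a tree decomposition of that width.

Treewidth 3.
One optimal decomposition is:
Bags: B1 = {a, b, c, e}  B2 = {a, c, d, e}
Tree: B1–B2

The largest bag has 4 vertices, giving width 3; this decomposition certifies tw(G) ≤ 3. For the lower bound, the 4 vertices {a, c, d, e} are pairwise adjacent, and any tree decomposition puts a clique entirely inside one bag — forcing width ≥ 3. Hence tw(G) = 3 exactly.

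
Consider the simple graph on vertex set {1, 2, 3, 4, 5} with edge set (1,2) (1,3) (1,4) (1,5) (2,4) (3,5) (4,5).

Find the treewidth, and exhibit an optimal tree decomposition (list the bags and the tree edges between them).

Treewidth 2.
One such decomposition:
Bags: B1 = {1, 4, 5}  B2 = {1, 3, 5}  B3 = {1, 2, 4}
Tree: B1–B2, B1–B3

Each bag holds 3 vertices, so the decomposition has width 2, which upper-bounds the treewidth. On the other hand G contains the 3-clique {1, 3, 5}. A clique must lie in a single bag of any decomposition, so no decomposition can have width below 2. Therefore the treewidth is 2.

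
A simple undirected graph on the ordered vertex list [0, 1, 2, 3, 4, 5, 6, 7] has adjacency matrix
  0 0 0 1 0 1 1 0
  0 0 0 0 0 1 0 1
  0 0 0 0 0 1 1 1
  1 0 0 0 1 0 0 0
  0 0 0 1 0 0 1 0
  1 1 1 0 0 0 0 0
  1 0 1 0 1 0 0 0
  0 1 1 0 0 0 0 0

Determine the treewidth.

2

A width-2 tree decomposition is:
Bags: B1 = {0, 3, 4}  B2 = {0, 4, 6}  B3 = {0, 5, 6}  B4 = {2, 5, 6}  B5 = {1, 2, 5}  B6 = {1, 2, 7}
Tree: B1–B2, B2–B3, B3–B4, B4–B5, B5–B6
The largest bag has 3 vertices, giving width 2; this decomposition certifies tw(G) ≤ 2. Since 3–4–6–0–3 is a cycle in G, G is not acyclic. Forests are exactly the graphs of treewidth ≤ 1, so tw(G) ≥ 2. Combining the bounds, tw(G) = 2.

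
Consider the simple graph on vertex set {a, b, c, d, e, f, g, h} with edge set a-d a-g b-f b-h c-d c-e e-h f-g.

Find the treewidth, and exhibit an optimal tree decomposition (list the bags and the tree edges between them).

The largest bag has 3 vertices, giving width 2; this decomposition certifies tw(G) ≤ 2. Since a–d–c–e–h–b–f–g–a is a cycle in G, G is not acyclic. Forests are exactly the graphs of treewidth ≤ 1, so tw(G) ≥ 2. Therefore the treewidth is 2.

Treewidth 2.
One optimal decomposition is:
Bags: B1 = {a, c, d}  B2 = {a, c, e}  B3 = {a, e, h}  B4 = {a, b, h}  B5 = {a, b, f}  B6 = {a, f, g}
Tree: B1–B2, B2–B3, B3–B4, B4–B5, B5–B6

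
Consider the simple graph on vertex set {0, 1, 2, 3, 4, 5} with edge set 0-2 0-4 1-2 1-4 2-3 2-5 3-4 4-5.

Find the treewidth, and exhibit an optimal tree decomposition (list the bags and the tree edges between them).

The largest bag has 3 vertices, giving width 2; this decomposition certifies tw(G) ≤ 2. For the lower bound, G contains the cycle 4–1–2–5–4, so G is not a forest; only forests have treewidth ≤ 1, hence tw(G) ≥ 2. Therefore the treewidth is 2.

Treewidth 2.
One optimal decomposition is:
Bags: B1 = {1, 2, 4}  B2 = {2, 4, 5}  B3 = {2, 3, 4}  B4 = {0, 2, 4}
Tree: B1–B2, B2–B3, B3–B4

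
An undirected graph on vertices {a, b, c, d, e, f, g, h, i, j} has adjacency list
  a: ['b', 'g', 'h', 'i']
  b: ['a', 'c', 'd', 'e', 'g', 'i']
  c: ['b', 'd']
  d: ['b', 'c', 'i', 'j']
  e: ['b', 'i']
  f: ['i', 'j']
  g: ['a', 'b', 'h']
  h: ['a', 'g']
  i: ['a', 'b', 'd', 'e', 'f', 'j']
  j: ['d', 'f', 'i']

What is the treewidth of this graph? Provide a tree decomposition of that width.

Each bag holds 3 vertices, so the decomposition has width 2, which upper-bounds the treewidth. On the other hand G contains the 3-clique {d, i, j}. A clique must lie in a single bag of any decomposition, so no decomposition can have width below 2. The upper and lower bounds meet at 2, so that is the treewidth.

Treewidth 2.
One optimal decomposition is:
Bags: B1 = {a, b, i}  B2 = {a, b, g}  B3 = {a, g, h}  B4 = {b, d, i}  B5 = {b, e, i}  B6 = {d, i, j}  B7 = {f, i, j}  B8 = {b, c, d}
Tree: B1–B2, B2–B3, B1–B4, B4–B5, B4–B6, B6–B7, B4–B8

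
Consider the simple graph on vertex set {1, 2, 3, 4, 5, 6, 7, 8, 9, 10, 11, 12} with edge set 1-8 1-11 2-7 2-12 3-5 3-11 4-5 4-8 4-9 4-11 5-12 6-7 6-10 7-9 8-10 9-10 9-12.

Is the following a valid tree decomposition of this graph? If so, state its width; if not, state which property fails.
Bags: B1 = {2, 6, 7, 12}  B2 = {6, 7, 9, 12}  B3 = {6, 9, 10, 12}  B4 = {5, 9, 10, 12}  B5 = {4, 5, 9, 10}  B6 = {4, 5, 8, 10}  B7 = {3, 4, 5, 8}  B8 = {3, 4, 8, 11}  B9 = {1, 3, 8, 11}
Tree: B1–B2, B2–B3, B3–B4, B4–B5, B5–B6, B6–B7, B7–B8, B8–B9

Checking the three conditions: (i) the bags cover all of {1, 2, 3, 4, 5, 6, 7, 8, 9, 10, 11, 12}; (ii) for each edge, some bag contains both endpoints; (iii) the bags containing any fixed vertex form a subtree. All hold, so the decomposition is valid with width 4 − 1 = 3.

Yes; width 3.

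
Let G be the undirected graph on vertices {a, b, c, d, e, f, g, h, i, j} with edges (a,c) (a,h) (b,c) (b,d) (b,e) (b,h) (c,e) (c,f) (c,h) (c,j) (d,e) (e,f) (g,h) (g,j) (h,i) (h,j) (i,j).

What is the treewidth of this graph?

A width-2 tree decomposition is:
Bags: B1 = {b, c, e}  B2 = {b, c, h}  B3 = {c, h, j}  B4 = {a, c, h}  B5 = {g, h, j}  B6 = {c, e, f}  B7 = {h, i, j}  B8 = {b, d, e}
Tree: B1–B2, B2–B3, B3–B4, B3–B5, B1–B6, B3–B7, B1–B8
Every bag has size at most 3, so the width is 3 − 1 = 2 and tw(G) ≤ 2. On the other hand G contains the 3-clique {b, d, e}. A clique must lie in a single bag of any decomposition, so no decomposition can have width below 2. Hence tw(G) = 2 exactly.

2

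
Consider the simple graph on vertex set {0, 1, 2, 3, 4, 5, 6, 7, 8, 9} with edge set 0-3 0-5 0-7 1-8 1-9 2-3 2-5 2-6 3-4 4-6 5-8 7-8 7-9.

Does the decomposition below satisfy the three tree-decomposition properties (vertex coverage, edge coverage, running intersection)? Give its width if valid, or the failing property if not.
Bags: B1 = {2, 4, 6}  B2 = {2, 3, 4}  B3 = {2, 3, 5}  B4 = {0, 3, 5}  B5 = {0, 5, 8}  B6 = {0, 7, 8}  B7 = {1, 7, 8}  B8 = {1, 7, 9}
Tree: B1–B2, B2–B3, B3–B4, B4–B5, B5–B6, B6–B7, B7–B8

Yes; width 2.

Vertex coverage: the bags together contain {0, 1, 2, 3, 4, 5, 6, 7, 8, 9}, the full vertex set. Edge coverage: each edge of G has both endpoints in at least one bag. Running intersection: for every vertex, the bags containing it form a connected subtree. All three properties hold, so this is a valid tree decomposition of width max|bag| − 1 = 2, and hence tw(G) ≤ 2.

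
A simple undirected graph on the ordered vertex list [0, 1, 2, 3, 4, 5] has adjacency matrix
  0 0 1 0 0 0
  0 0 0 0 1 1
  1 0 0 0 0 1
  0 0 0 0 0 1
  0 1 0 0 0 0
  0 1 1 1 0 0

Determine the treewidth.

1

A width-1 tree decomposition is:
Bags: B1 = {0, 2}  B2 = {2, 5}  B3 = {3, 5}  B4 = {1, 5}  B5 = {1, 4}
Tree: B1–B2, B2–B3, B3–B4, B4–B5
Every bag has size at most 2, so the width is 2 − 1 = 1 and tw(G) ≤ 1. Any graph with an edge has treewidth ≥ 1, and G has the edge 2–0. Therefore the treewidth is 1.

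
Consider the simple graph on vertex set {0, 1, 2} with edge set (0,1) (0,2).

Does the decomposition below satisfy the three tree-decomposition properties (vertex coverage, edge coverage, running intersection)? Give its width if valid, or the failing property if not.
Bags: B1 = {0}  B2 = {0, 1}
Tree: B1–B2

No — vertex 2 appears in no bag.

A tree decomposition must satisfy three properties: every vertex lies in some bag; for every edge, both endpoints lie together in some bag; and for every vertex, the bags containing it form a connected subtree. Here vertex 2 appears in no bag, so the decomposition is invalid.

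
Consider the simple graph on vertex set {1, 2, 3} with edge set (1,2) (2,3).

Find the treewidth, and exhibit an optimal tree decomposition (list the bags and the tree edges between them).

Treewidth 1.
One optimal decomposition is:
Bags: B1 = {1, 2}  B2 = {2, 3}
Tree: B1–B2

Every bag has size at most 2, so the width is 2 − 1 = 1 and tw(G) ≤ 1. G has an edge, so its treewidth is at least 1. The upper and lower bounds meet at 1, so that is the treewidth.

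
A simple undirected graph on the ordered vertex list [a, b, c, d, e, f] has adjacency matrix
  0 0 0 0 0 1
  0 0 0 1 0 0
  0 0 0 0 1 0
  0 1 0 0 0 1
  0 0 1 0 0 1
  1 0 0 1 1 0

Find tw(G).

1

A width-1 tree decomposition is:
Bags: B1 = {d, f}  B2 = {b, d}  B3 = {a, f}  B4 = {e, f}  B5 = {c, e}
Tree: B1–B2, B1–B3, B1–B4, B4–B5
The largest bag has 2 vertices, giving width 1; this decomposition certifies tw(G) ≤ 1. G has an edge, so its treewidth is at least 1. The upper and lower bounds meet at 1, so that is the treewidth.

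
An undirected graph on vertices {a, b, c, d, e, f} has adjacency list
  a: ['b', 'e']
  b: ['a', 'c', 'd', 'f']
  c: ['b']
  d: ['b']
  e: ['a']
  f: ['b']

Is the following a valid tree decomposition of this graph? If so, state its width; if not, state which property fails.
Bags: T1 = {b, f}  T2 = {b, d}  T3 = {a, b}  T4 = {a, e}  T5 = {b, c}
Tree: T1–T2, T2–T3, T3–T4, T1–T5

Every vertex of G appears in some bag (union = {a, b, c, d, e, f}); every edge is covered by a bag; and for each vertex v the set of bags containing v is connected in the bag tree. The decomposition is therefore valid. The largest bag has 2 vertices, so the width is 1.

Yes; width 1.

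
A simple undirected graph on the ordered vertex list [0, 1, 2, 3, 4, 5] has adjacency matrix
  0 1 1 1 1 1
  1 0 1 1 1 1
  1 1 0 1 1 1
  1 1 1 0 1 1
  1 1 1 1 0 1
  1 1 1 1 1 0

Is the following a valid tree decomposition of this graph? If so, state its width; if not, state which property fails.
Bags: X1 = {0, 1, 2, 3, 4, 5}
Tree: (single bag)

Vertex coverage: the bags together contain {0, 1, 2, 3, 4, 5}, the full vertex set. Edge coverage: each edge of G has both endpoints in at least one bag. Running intersection: for every vertex, the bags containing it form a connected subtree. All three properties hold, so this is a valid tree decomposition of width max|bag| − 1 = 5, and hence tw(G) ≤ 5.

Yes; width 5.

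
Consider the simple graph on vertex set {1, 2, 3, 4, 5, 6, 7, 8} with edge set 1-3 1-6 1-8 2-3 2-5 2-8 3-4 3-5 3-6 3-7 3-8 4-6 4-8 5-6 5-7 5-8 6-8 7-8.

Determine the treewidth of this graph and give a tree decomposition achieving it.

Every bag has size at most 4, so the width is 4 − 1 = 3 and tw(G) ≤ 3. On the other hand G contains the 4-clique {1, 3, 6, 8}. A clique must lie in a single bag of any decomposition, so no decomposition can have width below 3. Therefore the treewidth is 3.

Treewidth 3.
One such decomposition:
Bags: B1 = {3, 5, 6, 8}  B2 = {2, 3, 5, 8}  B3 = {3, 4, 6, 8}  B4 = {1, 3, 6, 8}  B5 = {3, 5, 7, 8}
Tree: B1–B2, B1–B3, B1–B4, B2–B5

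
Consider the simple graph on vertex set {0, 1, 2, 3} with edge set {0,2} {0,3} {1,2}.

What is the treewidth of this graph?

A width-1 tree decomposition is:
Bags: B1 = {1, 2}  B2 = {0, 2}  B3 = {0, 3}
Tree: B1–B2, B2–B3
Each bag holds 2 vertices, so the decomposition has width 1, which upper-bounds the treewidth. Since G has at least one edge (e.g. 2–1), it is not an edgeless graph, so tw(G) ≥ 1. Combining the bounds, tw(G) = 1.

1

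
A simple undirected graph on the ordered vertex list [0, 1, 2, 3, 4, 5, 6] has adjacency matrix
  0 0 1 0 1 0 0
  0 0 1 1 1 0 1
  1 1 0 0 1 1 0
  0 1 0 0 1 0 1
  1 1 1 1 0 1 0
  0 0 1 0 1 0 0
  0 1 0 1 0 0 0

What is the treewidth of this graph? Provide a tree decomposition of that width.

The largest bag has 3 vertices, giving width 2; this decomposition certifies tw(G) ≤ 2. Conversely, {0, 2, 4} is a clique of size 3, and the vertices of any clique must share a bag in every tree decomposition; so some bag has ≥ 3 vertices and tw(G) ≥ 2. Therefore the treewidth is 2.

Treewidth 2.
One such decomposition:
Bags: B1 = {1, 3, 4}  B2 = {1, 2, 4}  B3 = {0, 2, 4}  B4 = {1, 3, 6}  B5 = {2, 4, 5}
Tree: B1–B2, B2–B3, B1–B4, B2–B5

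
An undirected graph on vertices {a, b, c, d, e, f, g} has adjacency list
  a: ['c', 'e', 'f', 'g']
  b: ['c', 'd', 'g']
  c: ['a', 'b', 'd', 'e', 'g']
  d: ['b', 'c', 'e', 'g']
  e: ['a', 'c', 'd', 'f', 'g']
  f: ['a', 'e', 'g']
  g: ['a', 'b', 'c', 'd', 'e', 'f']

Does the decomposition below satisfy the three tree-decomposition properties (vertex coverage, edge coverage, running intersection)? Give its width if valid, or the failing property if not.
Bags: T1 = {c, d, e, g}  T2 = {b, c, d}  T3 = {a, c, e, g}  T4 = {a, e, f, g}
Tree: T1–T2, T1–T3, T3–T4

A tree decomposition must satisfy three properties: every vertex lies in some bag; for every edge, both endpoints lie together in some bag; and for every vertex, the bags containing it form a connected subtree. Here edge (g,b) lies in no bag, so the decomposition is invalid.

No — edge (g,b) lies in no bag.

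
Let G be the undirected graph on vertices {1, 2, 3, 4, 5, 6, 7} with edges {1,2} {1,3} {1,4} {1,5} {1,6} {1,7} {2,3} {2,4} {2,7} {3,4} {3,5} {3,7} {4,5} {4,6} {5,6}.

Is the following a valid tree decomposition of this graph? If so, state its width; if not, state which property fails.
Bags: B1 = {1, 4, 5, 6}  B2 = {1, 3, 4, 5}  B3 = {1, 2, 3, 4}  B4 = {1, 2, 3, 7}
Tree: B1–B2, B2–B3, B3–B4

Checking the three conditions: (i) the bags cover all of {1, 2, 3, 4, 5, 6, 7}; (ii) for each edge, some bag contains both endpoints; (iii) the bags containing any fixed vertex form a subtree. All hold, so the decomposition is valid with width 4 − 1 = 3.

Yes; width 3.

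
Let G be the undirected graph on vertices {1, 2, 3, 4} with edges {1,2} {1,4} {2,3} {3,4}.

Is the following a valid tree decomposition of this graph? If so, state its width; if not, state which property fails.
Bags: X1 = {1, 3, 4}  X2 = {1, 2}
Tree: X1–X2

A tree decomposition must satisfy three properties: every vertex lies in some bag; for every edge, both endpoints lie together in some bag; and for every vertex, the bags containing it form a connected subtree. Here edge (3,2) lies in no bag, so the decomposition is invalid.

No — edge (3,2) lies in no bag.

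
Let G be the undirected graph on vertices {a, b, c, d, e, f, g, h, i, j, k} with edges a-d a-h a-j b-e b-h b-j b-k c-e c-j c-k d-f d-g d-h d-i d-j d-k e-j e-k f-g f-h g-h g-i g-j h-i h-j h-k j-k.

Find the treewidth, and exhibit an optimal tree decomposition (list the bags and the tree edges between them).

Treewidth 3.
Bags: B1 = {a, d, h, j}  B2 = {d, g, h, j}  B3 = {d, h, j, k}  B4 = {b, h, j, k}  B5 = {d, g, h, i}  B6 = {d, f, g, h}  B7 = {b, e, j, k}  B8 = {c, e, j, k}
Tree: B1–B2, B1–B3, B3–B4, B2–B5, B5–B6, B4–B7, B7–B8

Each bag holds 4 vertices, so the decomposition has width 3, which upper-bounds the treewidth. On the other hand G contains the 4-clique {c, e, j, k}. A clique must lie in a single bag of any decomposition, so no decomposition can have width below 3. The upper and lower bounds meet at 3, so that is the treewidth.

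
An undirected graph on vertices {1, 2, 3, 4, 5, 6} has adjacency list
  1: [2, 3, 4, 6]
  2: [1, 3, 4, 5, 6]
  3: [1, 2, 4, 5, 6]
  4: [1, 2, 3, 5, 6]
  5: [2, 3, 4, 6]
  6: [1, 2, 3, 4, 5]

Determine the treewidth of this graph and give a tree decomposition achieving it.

Treewidth 4.
Bags: B1 = {2, 3, 4, 5, 6}  B2 = {1, 2, 3, 4, 6}
Tree: B1–B2

The largest bag has 5 vertices, giving width 4; this decomposition certifies tw(G) ≤ 4. On the other hand G contains the 5-clique {1, 2, 3, 4, 6}. A clique must lie in a single bag of any decomposition, so no decomposition can have width below 4. The upper and lower bounds meet at 4, so that is the treewidth.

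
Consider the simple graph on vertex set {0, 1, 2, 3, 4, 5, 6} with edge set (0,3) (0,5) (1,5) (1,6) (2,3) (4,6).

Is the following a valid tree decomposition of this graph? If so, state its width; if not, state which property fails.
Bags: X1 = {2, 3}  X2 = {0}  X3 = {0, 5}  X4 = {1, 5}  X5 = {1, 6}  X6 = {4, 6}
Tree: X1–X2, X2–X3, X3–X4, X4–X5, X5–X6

No — edge (3,0) lies in no bag.

A tree decomposition must satisfy three properties: every vertex lies in some bag; for every edge, both endpoints lie together in some bag; and for every vertex, the bags containing it form a connected subtree. Here edge (3,0) lies in no bag, so the decomposition is invalid.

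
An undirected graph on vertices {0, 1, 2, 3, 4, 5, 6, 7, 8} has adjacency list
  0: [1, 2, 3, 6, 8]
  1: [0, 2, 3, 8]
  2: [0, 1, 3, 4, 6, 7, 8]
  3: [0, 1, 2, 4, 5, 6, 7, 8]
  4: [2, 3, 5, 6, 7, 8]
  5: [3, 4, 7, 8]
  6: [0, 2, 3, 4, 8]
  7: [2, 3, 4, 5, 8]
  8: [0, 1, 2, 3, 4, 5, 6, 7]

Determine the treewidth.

4

A width-4 tree decomposition is:
Bags: B1 = {2, 3, 4, 6, 8}  B2 = {0, 2, 3, 6, 8}  B3 = {2, 3, 4, 7, 8}  B4 = {0, 1, 2, 3, 8}  B5 = {3, 4, 5, 7, 8}
Tree: B1–B2, B1–B3, B2–B4, B3–B5
Every bag has size at most 5, so the width is 5 − 1 = 4 and tw(G) ≤ 4. On the other hand G contains the 5-clique {0, 1, 2, 3, 8}. A clique must lie in a single bag of any decomposition, so no decomposition can have width below 4. Therefore the treewidth is 4.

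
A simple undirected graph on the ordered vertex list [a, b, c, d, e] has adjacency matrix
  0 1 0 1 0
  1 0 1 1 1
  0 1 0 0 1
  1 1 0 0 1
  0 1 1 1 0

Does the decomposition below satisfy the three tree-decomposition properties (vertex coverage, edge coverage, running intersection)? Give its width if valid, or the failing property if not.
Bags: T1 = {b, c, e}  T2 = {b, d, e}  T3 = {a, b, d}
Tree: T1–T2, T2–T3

Vertex coverage: the bags together contain {a, b, c, d, e}, the full vertex set. Edge coverage: each edge of G has both endpoints in at least one bag. Running intersection: for every vertex, the bags containing it form a connected subtree. All three properties hold, so this is a valid tree decomposition of width max|bag| − 1 = 2, and hence tw(G) ≤ 2.

Yes; width 2.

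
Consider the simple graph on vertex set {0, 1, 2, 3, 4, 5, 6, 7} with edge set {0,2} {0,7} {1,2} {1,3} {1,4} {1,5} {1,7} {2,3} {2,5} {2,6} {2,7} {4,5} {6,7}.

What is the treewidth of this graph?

2

A width-2 tree decomposition is:
Bags: B1 = {1, 2, 5}  B2 = {1, 2, 7}  B3 = {2, 6, 7}  B4 = {1, 4, 5}  B5 = {0, 2, 7}  B6 = {1, 2, 3}
Tree: B1–B2, B2–B3, B1–B4, B2–B5, B1–B6
Each bag holds 3 vertices, so the decomposition has width 2, which upper-bounds the treewidth. On the other hand G contains the 3-clique {0, 2, 7}. A clique must lie in a single bag of any decomposition, so no decomposition can have width below 2. Hence tw(G) = 2 exactly.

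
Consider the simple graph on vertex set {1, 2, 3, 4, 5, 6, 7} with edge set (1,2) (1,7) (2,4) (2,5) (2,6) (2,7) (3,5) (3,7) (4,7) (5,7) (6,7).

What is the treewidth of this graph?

2

A width-2 tree decomposition is:
Bags: B1 = {3, 5, 7}  B2 = {2, 5, 7}  B3 = {2, 4, 7}  B4 = {2, 6, 7}  B5 = {1, 2, 7}
Tree: B1–B2, B2–B3, B3–B4, B4–B5
The largest bag has 3 vertices, giving width 2; this decomposition certifies tw(G) ≤ 2. On the other hand G contains the 3-clique {1, 2, 7}. A clique must lie in a single bag of any decomposition, so no decomposition can have width below 2. Combining the bounds, tw(G) = 2.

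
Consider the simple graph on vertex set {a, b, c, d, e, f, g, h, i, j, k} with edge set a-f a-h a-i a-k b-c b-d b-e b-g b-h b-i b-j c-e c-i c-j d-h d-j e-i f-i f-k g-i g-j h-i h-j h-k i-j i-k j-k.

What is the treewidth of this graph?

3

A width-3 tree decomposition is:
Bags: B1 = {b, h, i, j}  B2 = {h, i, j, k}  B3 = {b, d, h, j}  B4 = {b, c, i, j}  B5 = {b, g, i, j}  B6 = {a, h, i, k}  B7 = {b, c, e, i}  B8 = {a, f, i, k}
Tree: B1–B2, B1–B3, B1–B4, B4–B5, B2–B6, B4–B7, B6–B8
Every bag has size at most 4, so the width is 4 − 1 = 3 and tw(G) ≤ 3. For the lower bound, the 4 vertices {b, d, h, j} are pairwise adjacent, and any tree decomposition puts a clique entirely inside one bag — forcing width ≥ 3. Combining the bounds, tw(G) = 3.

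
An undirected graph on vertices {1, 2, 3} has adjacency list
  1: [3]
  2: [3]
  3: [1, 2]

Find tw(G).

1

A width-1 tree decomposition is:
Bags: B1 = {2, 3}  B2 = {1, 3}
Tree: B1–B2
The largest bag has 2 vertices, giving width 1; this decomposition certifies tw(G) ≤ 1. Since G has at least one edge (e.g. 3–2), it is not an edgeless graph, so tw(G) ≥ 1. Hence tw(G) = 1 exactly.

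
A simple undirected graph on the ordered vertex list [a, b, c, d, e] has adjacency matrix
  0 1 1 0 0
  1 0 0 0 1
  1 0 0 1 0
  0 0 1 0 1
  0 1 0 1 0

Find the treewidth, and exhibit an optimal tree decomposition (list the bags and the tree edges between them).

The largest bag has 3 vertices, giving width 2; this decomposition certifies tw(G) ≤ 2. For the lower bound, G contains the cycle d–c–a–b–e–d, so G is not a forest; only forests have treewidth ≤ 1, hence tw(G) ≥ 2. Therefore the treewidth is 2.

Treewidth 2.
One optimal decomposition is:
Bags: B1 = {a, c, d}  B2 = {a, b, d}  B3 = {b, d, e}
Tree: B1–B2, B2–B3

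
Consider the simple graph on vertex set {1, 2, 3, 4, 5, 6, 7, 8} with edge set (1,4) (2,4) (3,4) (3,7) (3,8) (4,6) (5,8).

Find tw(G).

A width-1 tree decomposition is:
Bags: B1 = {3, 4}  B2 = {3, 8}  B3 = {3, 7}  B4 = {2, 4}  B5 = {1, 4}  B6 = {4, 6}  B7 = {5, 8}
Tree: B1–B2, B1–B3, B1–B4, B4–B5, B1–B6, B2–B7
Every bag has size at most 2, so the width is 2 − 1 = 1 and tw(G) ≤ 1. Since G has at least one edge (e.g. 4–3), it is not an edgeless graph, so tw(G) ≥ 1. The upper and lower bounds meet at 1, so that is the treewidth.

1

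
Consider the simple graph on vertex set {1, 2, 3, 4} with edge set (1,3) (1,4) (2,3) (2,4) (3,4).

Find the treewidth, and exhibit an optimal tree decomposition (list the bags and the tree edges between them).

Treewidth 2.
Bags: B1 = {2, 3, 4}  B2 = {1, 3, 4}
Tree: B1–B2

The largest bag has 3 vertices, giving width 2; this decomposition certifies tw(G) ≤ 2. Conversely, {1, 3, 4} is a clique of size 3, and the vertices of any clique must share a bag in every tree decomposition; so some bag has ≥ 3 vertices and tw(G) ≥ 2. The upper and lower bounds meet at 2, so that is the treewidth.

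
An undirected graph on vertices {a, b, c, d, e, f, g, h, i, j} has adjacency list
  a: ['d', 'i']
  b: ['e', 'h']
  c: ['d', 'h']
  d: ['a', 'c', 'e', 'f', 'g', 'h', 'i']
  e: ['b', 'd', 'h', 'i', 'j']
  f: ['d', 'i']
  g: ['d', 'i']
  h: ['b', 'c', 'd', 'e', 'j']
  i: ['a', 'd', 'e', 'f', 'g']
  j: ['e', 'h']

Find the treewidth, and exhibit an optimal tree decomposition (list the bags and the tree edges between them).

Every bag has size at most 3, so the width is 3 − 1 = 2 and tw(G) ≤ 2. On the other hand G contains the 3-clique {d, e, h}. A clique must lie in a single bag of any decomposition, so no decomposition can have width below 2. The upper and lower bounds meet at 2, so that is the treewidth.

Treewidth 2.
Bags: B1 = {a, d, i}  B2 = {d, e, i}  B3 = {d, e, h}  B4 = {d, g, i}  B5 = {d, f, i}  B6 = {c, d, h}  B7 = {e, h, j}  B8 = {b, e, h}
Tree: B1–B2, B2–B3, B2–B4, B2–B5, B3–B6, B3–B7, B3–B8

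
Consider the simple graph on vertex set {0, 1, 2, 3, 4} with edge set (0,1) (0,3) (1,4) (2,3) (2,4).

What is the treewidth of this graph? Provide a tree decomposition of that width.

The largest bag has 3 vertices, giving width 2; this decomposition certifies tw(G) ≤ 2. Since 0–1–4–2–3–0 is a cycle in G, G is not acyclic. Forests are exactly the graphs of treewidth ≤ 1, so tw(G) ≥ 2. Combining the bounds, tw(G) = 2.

Treewidth 2.
Bags: B1 = {0, 1, 4}  B2 = {0, 2, 4}  B3 = {0, 2, 3}
Tree: B1–B2, B2–B3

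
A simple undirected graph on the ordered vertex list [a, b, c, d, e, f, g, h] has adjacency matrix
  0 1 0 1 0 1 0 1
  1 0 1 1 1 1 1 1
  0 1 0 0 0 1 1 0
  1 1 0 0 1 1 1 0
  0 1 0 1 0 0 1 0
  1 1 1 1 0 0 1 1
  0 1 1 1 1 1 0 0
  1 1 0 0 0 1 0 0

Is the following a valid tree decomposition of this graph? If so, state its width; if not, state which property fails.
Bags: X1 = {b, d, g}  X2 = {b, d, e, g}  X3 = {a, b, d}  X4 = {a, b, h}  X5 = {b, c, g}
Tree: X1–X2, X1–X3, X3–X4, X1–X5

No — vertex f appears in no bag.

A tree decomposition must satisfy three properties: every vertex lies in some bag; for every edge, both endpoints lie together in some bag; and for every vertex, the bags containing it form a connected subtree. Here vertex f appears in no bag, so the decomposition is invalid.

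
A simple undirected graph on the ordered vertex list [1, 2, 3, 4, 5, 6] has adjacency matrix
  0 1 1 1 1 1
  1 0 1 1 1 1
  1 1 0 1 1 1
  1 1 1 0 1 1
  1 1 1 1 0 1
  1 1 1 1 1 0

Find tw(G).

A width-5 tree decomposition is:
Bags: B1 = {1, 2, 3, 4, 5, 6}
Tree: (single bag)
A single bag containing all 6 vertices is trivially a valid decomposition of width 5. Conversely, {1, 2, 3, 4, 5, 6} is a clique of size 6, and the vertices of any clique must share a bag in every tree decomposition; so some bag has ≥ 6 vertices and tw(G) ≥ 5. Combining the bounds, tw(G) = 5.

5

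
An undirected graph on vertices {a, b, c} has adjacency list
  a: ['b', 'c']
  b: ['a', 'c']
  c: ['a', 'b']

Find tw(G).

A width-2 tree decomposition is:
Bags: B1 = {a, b, c}
Tree: (single bag)
With just one bag of size 3, the width is 3 − 1 = 2, so tw(G) ≤ 2. On the other hand G contains the 3-clique {a, b, c}. A clique must lie in a single bag of any decomposition, so no decomposition can have width below 2. Therefore the treewidth is 2.

2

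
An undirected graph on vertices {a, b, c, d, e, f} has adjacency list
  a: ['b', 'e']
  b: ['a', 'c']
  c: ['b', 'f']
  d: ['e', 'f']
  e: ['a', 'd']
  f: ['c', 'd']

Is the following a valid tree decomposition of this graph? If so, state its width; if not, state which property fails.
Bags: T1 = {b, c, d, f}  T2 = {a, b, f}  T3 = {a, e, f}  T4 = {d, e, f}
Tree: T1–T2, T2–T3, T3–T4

A tree decomposition must satisfy three properties: every vertex lies in some bag; for every edge, both endpoints lie together in some bag; and for every vertex, the bags containing it form a connected subtree. Here bags containing vertex d are not connected in the tree, so the decomposition is invalid.

No — bags containing vertex d are not connected in the tree.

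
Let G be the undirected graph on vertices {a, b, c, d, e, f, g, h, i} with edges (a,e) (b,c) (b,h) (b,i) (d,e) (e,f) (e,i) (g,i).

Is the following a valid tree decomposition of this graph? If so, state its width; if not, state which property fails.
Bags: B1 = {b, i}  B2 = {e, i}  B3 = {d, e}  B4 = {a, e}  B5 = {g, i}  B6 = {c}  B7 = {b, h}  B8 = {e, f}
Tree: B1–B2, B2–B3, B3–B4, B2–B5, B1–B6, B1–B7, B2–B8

A tree decomposition must satisfy three properties: every vertex lies in some bag; for every edge, both endpoints lie together in some bag; and for every vertex, the bags containing it form a connected subtree. Here edge (b,c) lies in no bag, so the decomposition is invalid.

No — edge (b,c) lies in no bag.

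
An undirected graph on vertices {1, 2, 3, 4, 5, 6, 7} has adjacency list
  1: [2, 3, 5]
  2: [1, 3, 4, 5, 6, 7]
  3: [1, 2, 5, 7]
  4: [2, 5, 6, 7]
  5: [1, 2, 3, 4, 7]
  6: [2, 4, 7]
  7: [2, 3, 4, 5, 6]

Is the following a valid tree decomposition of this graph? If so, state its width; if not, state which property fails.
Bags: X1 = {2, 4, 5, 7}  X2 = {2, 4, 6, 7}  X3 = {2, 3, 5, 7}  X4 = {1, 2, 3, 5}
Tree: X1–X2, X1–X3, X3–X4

Vertex coverage: the bags together contain {1, 2, 3, 4, 5, 6, 7}, the full vertex set. Edge coverage: each edge of G has both endpoints in at least one bag. Running intersection: for every vertex, the bags containing it form a connected subtree. All three properties hold, so this is a valid tree decomposition of width max|bag| − 1 = 3, and hence tw(G) ≤ 3.

Yes; width 3.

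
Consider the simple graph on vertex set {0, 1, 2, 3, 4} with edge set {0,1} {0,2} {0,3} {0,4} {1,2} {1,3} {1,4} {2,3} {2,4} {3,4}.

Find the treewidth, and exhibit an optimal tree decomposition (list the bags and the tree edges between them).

A single bag containing all 5 vertices is trivially a valid decomposition of width 4. Conversely, {0, 1, 2, 3, 4} is a clique of size 5, and the vertices of any clique must share a bag in every tree decomposition; so some bag has ≥ 5 vertices and tw(G) ≥ 4. The upper and lower bounds meet at 4, so that is the treewidth.

Treewidth 4.
One optimal decomposition is:
Bags: B1 = {0, 1, 2, 3, 4}
Tree: (single bag)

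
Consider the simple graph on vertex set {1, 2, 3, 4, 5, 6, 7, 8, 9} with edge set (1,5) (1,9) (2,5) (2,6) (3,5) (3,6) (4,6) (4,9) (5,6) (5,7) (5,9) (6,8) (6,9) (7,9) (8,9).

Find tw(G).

2

A width-2 tree decomposition is:
Bags: B1 = {6, 8, 9}  B2 = {4, 6, 9}  B3 = {5, 6, 9}  B4 = {5, 7, 9}  B5 = {3, 5, 6}  B6 = {2, 5, 6}  B7 = {1, 5, 9}
Tree: B1–B2, B2–B3, B3–B4, B3–B5, B5–B6, B4–B7
The largest bag has 3 vertices, giving width 2; this decomposition certifies tw(G) ≤ 2. Conversely, {6, 8, 9} is a clique of size 3, and the vertices of any clique must share a bag in every tree decomposition; so some bag has ≥ 3 vertices and tw(G) ≥ 2. The upper and lower bounds meet at 2, so that is the treewidth.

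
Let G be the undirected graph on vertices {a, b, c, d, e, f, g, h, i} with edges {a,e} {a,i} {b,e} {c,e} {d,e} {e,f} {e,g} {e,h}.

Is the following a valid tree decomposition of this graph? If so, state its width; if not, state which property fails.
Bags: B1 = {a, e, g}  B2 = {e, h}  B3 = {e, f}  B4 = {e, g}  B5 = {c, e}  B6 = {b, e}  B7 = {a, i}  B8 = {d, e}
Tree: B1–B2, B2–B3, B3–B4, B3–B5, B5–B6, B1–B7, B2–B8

A tree decomposition must satisfy three properties: every vertex lies in some bag; for every edge, both endpoints lie together in some bag; and for every vertex, the bags containing it form a connected subtree. Here bags containing vertex g are not connected in the tree, so the decomposition is invalid.

No — bags containing vertex g are not connected in the tree.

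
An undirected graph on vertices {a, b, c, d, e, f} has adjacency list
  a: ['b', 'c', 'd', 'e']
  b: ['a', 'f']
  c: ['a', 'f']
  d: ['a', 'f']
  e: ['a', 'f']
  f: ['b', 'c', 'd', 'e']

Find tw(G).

2

A width-2 tree decomposition is:
Bags: B1 = {a, d, f}  B2 = {a, c, f}  B3 = {a, b, f}  B4 = {a, e, f}
Tree: B1–B2, B2–B3, B3–B4
The largest bag has 3 vertices, giving width 2; this decomposition certifies tw(G) ≤ 2. Since d–f–c–a–d is a cycle in G, G is not acyclic. Forests are exactly the graphs of treewidth ≤ 1, so tw(G) ≥ 2. Therefore the treewidth is 2.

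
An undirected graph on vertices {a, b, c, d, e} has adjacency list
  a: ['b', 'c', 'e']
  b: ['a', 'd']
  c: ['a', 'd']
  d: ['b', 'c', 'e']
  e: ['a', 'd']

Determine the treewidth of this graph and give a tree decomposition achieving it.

Treewidth 2.
Bags: B1 = {a, c, d}  B2 = {a, b, d}  B3 = {a, d, e}
Tree: B1–B2, B2–B3

Every bag has size at most 3, so the width is 3 − 1 = 2 and tw(G) ≤ 2. For the lower bound, G contains the cycle d–c–a–b–d, so G is not a forest; only forests have treewidth ≤ 1, hence tw(G) ≥ 2. Hence tw(G) = 2 exactly.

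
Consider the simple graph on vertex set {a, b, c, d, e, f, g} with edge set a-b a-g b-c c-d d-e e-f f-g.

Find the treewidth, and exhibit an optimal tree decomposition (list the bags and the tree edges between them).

Treewidth 2.
One optimal decomposition is:
Bags: B1 = {c, d, e}  B2 = {b, c, e}  B3 = {a, b, e}  B4 = {a, e, g}  B5 = {e, f, g}
Tree: B1–B2, B2–B3, B3–B4, B4–B5

Each bag holds 3 vertices, so the decomposition has width 2, which upper-bounds the treewidth. The edges e–d–c–b–a–g–f–e form a cycle, so G is not a tree and its treewidth is at least 2. Therefore the treewidth is 2.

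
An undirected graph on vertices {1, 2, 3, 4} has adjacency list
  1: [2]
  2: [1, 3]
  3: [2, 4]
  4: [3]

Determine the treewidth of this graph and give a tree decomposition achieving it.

Treewidth 1.
One optimal decomposition is:
Bags: B1 = {3, 4}  B2 = {2, 3}  B3 = {1, 2}
Tree: B1–B2, B2–B3

The largest bag has 2 vertices, giving width 1; this decomposition certifies tw(G) ≤ 1. Since G has at least one edge (e.g. 3–4), it is not an edgeless graph, so tw(G) ≥ 1. Hence tw(G) = 1 exactly.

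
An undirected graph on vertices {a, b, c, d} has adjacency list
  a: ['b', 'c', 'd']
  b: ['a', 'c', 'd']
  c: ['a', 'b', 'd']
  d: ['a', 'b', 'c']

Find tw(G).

A width-3 tree decomposition is:
Bags: B1 = {a, b, c, d}
Tree: (single bag)
With just one bag of size 4, the width is 4 − 1 = 3, so tw(G) ≤ 3. For the lower bound, the 4 vertices {a, b, c, d} are pairwise adjacent, and any tree decomposition puts a clique entirely inside one bag — forcing width ≥ 3. The upper and lower bounds meet at 3, so that is the treewidth.

3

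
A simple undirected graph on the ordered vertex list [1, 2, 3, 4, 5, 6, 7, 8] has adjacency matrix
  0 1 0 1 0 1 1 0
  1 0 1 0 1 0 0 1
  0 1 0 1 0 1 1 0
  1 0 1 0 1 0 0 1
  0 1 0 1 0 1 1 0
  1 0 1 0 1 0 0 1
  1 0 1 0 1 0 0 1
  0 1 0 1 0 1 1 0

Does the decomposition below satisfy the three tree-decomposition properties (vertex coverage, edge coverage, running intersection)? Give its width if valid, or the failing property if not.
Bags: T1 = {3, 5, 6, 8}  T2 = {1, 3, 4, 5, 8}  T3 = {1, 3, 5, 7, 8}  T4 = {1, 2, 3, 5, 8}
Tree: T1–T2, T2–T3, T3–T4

A tree decomposition must satisfy three properties: every vertex lies in some bag; for every edge, both endpoints lie together in some bag; and for every vertex, the bags containing it form a connected subtree. Here edge (1,6) lies in no bag, so the decomposition is invalid.

No — edge (1,6) lies in no bag.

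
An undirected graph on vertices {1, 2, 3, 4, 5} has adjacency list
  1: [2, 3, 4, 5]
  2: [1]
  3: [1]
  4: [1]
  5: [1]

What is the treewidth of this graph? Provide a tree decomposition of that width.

Every bag has size at most 2, so the width is 2 − 1 = 1 and tw(G) ≤ 1. Since G has at least one edge (e.g. 1–2), it is not an edgeless graph, so tw(G) ≥ 1. Hence tw(G) = 1 exactly.

Treewidth 1.
One optimal decomposition is:
Bags: B1 = {1, 2}  B2 = {1, 4}  B3 = {1, 5}  B4 = {1, 3}
Tree: B1–B2, B2–B3, B1–B4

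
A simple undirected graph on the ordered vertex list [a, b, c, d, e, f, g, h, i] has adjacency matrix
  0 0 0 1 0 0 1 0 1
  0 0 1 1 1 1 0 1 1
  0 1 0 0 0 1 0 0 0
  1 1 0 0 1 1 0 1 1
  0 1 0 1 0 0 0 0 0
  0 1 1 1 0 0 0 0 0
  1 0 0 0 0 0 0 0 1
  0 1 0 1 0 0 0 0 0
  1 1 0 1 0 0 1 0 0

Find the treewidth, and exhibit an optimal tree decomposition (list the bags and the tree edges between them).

Treewidth 2.
Bags: B1 = {b, d, i}  B2 = {b, d, f}  B3 = {b, d, e}  B4 = {b, c, f}  B5 = {b, d, h}  B6 = {a, d, i}  B7 = {a, g, i}
Tree: B1–B2, B2–B3, B2–B4, B1–B5, B1–B6, B6–B7

Each bag holds 3 vertices, so the decomposition has width 2, which upper-bounds the treewidth. On the other hand G contains the 3-clique {a, d, i}. A clique must lie in a single bag of any decomposition, so no decomposition can have width below 2. Hence tw(G) = 2 exactly.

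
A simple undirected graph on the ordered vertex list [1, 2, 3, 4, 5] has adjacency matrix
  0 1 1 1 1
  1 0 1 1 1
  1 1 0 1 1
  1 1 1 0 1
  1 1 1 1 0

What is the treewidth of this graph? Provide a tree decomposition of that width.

With just one bag of size 5, the width is 5 − 1 = 4, so tw(G) ≤ 4. Conversely, {1, 2, 3, 4, 5} is a clique of size 5, and the vertices of any clique must share a bag in every tree decomposition; so some bag has ≥ 5 vertices and tw(G) ≥ 4. Therefore the treewidth is 4.

Treewidth 4.
Bags: B1 = {1, 2, 3, 4, 5}
Tree: (single bag)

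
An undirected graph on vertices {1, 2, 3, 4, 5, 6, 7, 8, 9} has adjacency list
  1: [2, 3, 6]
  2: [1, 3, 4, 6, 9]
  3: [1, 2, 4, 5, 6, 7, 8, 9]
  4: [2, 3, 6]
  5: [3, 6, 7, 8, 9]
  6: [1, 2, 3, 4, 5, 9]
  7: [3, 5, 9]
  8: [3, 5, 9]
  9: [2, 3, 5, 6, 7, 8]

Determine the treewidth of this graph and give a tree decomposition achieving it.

Each bag holds 4 vertices, so the decomposition has width 3, which upper-bounds the treewidth. On the other hand G contains the 4-clique {3, 5, 8, 9}. A clique must lie in a single bag of any decomposition, so no decomposition can have width below 3. Therefore the treewidth is 3.

Treewidth 3.
One such decomposition:
Bags: B1 = {3, 5, 7, 9}  B2 = {3, 5, 6, 9}  B3 = {2, 3, 6, 9}  B4 = {3, 5, 8, 9}  B5 = {2, 3, 4, 6}  B6 = {1, 2, 3, 6}
Tree: B1–B2, B2–B3, B2–B4, B3–B5, B3–B6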